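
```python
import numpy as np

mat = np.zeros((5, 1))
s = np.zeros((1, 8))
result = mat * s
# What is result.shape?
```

(5, 8)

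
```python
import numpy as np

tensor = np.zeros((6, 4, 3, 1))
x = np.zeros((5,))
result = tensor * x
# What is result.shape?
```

(6, 4, 3, 5)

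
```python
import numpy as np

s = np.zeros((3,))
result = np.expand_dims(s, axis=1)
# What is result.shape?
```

(3, 1)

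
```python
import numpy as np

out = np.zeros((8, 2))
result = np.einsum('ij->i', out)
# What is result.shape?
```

(8,)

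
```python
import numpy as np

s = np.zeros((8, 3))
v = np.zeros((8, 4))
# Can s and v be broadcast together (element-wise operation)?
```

No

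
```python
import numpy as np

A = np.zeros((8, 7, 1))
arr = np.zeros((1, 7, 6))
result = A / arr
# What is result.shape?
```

(8, 7, 6)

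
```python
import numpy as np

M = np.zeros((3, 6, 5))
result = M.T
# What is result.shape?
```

(5, 6, 3)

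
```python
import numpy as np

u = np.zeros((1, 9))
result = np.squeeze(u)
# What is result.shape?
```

(9,)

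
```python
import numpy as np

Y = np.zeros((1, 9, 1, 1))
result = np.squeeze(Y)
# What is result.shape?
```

(9,)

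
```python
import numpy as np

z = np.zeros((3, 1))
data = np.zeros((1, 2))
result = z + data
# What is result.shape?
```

(3, 2)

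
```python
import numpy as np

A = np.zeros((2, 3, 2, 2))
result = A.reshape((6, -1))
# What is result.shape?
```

(6, 4)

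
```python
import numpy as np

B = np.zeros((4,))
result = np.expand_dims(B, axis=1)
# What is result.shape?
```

(4, 1)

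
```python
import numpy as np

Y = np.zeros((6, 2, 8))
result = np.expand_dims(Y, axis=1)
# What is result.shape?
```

(6, 1, 2, 8)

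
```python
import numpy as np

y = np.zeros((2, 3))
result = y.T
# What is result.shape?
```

(3, 2)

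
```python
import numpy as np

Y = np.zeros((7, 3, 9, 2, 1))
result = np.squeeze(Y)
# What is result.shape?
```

(7, 3, 9, 2)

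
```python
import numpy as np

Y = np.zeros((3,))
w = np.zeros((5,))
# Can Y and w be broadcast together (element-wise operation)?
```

No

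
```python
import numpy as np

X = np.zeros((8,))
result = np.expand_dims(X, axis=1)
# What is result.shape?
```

(8, 1)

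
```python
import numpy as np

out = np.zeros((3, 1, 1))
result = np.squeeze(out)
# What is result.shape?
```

(3,)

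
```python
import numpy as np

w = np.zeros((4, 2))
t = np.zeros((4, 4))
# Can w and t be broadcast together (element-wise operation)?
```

No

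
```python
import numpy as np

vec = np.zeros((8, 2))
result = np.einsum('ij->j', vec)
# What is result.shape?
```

(2,)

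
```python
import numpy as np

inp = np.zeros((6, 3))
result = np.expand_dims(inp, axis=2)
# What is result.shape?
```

(6, 3, 1)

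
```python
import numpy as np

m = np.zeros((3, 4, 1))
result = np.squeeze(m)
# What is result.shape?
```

(3, 4)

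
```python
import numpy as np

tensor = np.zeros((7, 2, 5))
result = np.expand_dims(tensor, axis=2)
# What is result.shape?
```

(7, 2, 1, 5)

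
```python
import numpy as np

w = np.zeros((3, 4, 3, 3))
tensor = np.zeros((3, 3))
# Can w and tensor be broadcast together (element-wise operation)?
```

Yes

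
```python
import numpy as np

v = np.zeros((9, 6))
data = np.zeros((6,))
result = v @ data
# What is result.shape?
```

(9,)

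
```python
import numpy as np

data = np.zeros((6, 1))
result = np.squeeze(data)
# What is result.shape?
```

(6,)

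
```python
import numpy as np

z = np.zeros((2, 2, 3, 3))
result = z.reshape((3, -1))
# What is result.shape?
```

(3, 12)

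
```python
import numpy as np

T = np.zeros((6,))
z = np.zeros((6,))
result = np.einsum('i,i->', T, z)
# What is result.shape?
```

()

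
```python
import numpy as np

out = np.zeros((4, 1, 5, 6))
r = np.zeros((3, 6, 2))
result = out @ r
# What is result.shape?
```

(4, 3, 5, 2)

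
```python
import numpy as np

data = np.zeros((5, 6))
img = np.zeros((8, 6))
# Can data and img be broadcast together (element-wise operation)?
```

No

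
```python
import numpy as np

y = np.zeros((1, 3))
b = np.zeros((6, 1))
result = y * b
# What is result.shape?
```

(6, 3)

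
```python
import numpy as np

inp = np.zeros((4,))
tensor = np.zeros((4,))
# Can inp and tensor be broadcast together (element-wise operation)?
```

Yes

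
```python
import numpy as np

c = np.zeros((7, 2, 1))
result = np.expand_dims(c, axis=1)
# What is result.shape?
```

(7, 1, 2, 1)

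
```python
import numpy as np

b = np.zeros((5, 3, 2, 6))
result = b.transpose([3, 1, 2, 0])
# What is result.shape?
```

(6, 3, 2, 5)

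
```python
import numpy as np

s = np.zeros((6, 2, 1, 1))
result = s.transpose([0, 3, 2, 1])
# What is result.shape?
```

(6, 1, 1, 2)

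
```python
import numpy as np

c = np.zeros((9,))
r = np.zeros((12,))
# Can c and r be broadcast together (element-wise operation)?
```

No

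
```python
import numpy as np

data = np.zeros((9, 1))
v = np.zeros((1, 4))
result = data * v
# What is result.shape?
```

(9, 4)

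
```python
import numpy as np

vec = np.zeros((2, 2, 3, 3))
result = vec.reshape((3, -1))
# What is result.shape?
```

(3, 12)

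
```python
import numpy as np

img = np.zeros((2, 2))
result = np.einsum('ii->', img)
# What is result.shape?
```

()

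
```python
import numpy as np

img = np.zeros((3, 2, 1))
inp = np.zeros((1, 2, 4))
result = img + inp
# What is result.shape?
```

(3, 2, 4)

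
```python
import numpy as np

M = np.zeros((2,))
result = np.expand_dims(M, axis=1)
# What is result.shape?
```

(2, 1)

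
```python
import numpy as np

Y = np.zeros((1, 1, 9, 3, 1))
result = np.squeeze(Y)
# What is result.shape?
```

(9, 3)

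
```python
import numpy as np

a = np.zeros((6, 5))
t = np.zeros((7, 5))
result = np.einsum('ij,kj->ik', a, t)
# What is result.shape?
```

(6, 7)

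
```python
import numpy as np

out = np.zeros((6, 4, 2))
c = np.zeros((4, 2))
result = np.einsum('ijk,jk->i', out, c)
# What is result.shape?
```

(6,)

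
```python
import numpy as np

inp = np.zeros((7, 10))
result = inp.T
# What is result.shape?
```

(10, 7)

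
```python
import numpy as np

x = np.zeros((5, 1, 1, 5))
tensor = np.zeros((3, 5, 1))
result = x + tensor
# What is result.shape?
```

(5, 3, 5, 5)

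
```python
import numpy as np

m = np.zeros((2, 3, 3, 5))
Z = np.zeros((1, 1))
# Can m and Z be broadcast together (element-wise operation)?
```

Yes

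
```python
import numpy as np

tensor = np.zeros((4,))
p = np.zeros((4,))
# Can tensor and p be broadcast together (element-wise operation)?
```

Yes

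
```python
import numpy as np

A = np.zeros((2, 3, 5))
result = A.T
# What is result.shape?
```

(5, 3, 2)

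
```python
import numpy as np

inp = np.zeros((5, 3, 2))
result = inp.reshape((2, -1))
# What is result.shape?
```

(2, 15)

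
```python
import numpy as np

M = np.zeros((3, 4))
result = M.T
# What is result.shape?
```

(4, 3)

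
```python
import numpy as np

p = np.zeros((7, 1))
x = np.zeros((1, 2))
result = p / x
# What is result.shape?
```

(7, 2)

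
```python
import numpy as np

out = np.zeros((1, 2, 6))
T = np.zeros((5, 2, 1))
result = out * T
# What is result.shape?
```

(5, 2, 6)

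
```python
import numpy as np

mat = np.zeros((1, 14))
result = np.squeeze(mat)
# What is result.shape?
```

(14,)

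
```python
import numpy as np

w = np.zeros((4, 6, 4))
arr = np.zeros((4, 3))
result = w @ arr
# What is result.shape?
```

(4, 6, 3)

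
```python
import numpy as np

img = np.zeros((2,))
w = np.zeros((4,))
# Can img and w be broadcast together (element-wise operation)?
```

No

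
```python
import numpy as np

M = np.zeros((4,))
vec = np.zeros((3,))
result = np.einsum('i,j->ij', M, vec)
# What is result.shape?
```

(4, 3)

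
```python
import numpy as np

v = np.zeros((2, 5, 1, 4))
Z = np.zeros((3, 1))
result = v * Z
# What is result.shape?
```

(2, 5, 3, 4)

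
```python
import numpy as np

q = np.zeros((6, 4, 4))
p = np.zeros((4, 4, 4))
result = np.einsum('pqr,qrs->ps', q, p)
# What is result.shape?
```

(6, 4)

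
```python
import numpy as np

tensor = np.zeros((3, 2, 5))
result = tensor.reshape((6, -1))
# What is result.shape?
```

(6, 5)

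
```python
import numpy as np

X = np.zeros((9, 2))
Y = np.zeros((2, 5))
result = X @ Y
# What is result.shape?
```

(9, 5)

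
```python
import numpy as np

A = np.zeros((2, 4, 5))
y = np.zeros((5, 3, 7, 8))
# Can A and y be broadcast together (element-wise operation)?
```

No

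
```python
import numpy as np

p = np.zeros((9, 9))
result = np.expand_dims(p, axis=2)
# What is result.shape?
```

(9, 9, 1)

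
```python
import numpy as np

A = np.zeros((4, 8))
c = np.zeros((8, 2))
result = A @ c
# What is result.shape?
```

(4, 2)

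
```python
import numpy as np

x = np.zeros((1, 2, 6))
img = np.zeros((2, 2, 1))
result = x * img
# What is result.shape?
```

(2, 2, 6)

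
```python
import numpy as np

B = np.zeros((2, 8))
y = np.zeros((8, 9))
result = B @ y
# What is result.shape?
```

(2, 9)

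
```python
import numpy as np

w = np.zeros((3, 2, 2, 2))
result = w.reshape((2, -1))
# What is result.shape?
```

(2, 12)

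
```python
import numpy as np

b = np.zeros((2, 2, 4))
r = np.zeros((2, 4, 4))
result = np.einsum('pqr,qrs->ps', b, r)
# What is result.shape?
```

(2, 4)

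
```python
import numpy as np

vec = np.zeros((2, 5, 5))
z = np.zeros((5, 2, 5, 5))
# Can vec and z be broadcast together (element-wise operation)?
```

Yes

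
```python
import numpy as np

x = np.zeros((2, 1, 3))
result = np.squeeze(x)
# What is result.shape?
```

(2, 3)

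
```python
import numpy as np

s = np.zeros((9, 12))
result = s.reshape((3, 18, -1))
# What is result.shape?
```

(3, 18, 2)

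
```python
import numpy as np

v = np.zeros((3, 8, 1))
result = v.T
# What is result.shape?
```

(1, 8, 3)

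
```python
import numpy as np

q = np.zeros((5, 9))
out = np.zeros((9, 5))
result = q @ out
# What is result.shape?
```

(5, 5)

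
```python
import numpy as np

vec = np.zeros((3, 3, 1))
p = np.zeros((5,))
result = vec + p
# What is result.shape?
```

(3, 3, 5)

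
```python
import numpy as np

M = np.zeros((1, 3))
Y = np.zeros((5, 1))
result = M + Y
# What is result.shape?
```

(5, 3)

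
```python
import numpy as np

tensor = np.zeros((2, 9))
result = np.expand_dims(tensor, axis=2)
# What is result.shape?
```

(2, 9, 1)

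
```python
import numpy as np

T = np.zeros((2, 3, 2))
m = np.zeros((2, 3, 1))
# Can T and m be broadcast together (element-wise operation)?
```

Yes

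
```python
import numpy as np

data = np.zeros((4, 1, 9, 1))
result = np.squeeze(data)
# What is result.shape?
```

(4, 9)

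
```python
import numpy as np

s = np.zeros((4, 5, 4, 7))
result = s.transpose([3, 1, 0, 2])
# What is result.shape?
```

(7, 5, 4, 4)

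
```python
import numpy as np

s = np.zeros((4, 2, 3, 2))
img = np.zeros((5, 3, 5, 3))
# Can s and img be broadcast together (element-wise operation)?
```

No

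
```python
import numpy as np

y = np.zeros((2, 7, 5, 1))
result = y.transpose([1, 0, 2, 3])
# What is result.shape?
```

(7, 2, 5, 1)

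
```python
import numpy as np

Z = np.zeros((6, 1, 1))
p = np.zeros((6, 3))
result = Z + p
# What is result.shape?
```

(6, 6, 3)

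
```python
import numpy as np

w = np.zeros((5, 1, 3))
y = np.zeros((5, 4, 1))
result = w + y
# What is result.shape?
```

(5, 4, 3)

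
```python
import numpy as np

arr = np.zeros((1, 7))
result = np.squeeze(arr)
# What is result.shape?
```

(7,)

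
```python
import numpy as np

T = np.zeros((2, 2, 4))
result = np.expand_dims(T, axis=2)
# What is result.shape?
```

(2, 2, 1, 4)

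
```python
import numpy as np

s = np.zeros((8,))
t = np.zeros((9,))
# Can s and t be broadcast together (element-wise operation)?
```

No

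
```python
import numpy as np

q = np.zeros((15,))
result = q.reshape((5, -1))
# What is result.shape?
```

(5, 3)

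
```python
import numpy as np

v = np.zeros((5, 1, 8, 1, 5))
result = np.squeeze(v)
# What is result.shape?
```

(5, 8, 5)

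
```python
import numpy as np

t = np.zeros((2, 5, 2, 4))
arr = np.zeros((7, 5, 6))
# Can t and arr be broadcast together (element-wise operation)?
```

No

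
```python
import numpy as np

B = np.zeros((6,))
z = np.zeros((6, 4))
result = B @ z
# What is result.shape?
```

(4,)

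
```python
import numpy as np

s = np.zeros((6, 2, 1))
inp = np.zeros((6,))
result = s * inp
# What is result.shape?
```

(6, 2, 6)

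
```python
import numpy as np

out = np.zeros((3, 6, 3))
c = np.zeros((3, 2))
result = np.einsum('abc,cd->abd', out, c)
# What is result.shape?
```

(3, 6, 2)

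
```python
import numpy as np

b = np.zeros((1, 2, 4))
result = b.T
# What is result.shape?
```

(4, 2, 1)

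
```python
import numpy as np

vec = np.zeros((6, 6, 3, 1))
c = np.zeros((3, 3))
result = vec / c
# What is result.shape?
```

(6, 6, 3, 3)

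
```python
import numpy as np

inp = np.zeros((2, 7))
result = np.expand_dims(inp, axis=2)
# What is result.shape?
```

(2, 7, 1)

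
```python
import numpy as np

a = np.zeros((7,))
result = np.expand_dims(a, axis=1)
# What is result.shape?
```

(7, 1)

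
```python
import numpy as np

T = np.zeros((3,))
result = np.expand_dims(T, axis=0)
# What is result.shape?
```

(1, 3)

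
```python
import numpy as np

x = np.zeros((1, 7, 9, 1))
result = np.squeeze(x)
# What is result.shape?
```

(7, 9)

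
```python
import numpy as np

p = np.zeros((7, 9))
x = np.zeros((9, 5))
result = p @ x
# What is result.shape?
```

(7, 5)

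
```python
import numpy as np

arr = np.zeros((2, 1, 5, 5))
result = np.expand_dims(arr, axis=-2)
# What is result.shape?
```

(2, 1, 5, 1, 5)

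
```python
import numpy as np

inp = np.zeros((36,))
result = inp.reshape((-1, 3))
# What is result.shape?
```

(12, 3)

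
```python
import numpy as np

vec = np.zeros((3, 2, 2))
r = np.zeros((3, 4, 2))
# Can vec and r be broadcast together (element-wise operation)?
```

No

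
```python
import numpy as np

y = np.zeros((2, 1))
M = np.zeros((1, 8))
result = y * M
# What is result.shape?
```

(2, 8)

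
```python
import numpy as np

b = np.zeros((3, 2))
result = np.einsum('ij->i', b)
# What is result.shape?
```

(3,)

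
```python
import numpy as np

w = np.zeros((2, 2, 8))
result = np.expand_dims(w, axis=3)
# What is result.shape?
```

(2, 2, 8, 1)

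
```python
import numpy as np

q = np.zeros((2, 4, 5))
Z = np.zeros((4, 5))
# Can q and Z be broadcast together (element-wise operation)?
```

Yes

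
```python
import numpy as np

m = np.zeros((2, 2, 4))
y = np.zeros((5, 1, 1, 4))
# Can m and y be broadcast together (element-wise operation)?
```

Yes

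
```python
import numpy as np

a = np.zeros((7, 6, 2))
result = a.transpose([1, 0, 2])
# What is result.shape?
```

(6, 7, 2)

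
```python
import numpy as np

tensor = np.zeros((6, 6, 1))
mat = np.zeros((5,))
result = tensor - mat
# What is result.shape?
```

(6, 6, 5)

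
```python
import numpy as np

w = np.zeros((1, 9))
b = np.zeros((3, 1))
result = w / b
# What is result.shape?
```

(3, 9)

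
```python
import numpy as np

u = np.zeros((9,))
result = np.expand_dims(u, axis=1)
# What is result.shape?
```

(9, 1)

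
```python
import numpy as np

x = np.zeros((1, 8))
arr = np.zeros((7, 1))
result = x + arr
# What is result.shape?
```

(7, 8)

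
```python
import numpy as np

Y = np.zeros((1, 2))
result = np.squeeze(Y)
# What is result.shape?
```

(2,)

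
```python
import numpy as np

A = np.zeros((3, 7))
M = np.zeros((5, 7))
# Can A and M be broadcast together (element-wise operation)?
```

No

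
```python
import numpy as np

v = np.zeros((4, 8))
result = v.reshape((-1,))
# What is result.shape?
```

(32,)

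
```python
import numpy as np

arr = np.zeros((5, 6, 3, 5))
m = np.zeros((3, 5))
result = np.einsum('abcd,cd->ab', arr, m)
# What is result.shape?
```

(5, 6)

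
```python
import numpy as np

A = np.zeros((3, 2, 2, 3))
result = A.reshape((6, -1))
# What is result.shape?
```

(6, 6)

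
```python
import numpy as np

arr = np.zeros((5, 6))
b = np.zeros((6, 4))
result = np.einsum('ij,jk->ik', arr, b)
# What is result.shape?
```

(5, 4)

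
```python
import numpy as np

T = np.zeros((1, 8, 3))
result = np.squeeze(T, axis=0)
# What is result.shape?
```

(8, 3)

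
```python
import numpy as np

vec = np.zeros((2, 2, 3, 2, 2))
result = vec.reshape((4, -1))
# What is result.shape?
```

(4, 12)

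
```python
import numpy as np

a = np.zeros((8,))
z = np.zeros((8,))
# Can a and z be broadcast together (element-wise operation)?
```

Yes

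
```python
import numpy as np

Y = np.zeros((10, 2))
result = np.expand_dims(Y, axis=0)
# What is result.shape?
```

(1, 10, 2)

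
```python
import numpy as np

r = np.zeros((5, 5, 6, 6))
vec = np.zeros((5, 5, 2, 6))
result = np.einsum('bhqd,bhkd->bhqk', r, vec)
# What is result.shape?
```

(5, 5, 6, 2)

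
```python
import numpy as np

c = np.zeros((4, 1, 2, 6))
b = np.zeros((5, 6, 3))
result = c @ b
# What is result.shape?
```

(4, 5, 2, 3)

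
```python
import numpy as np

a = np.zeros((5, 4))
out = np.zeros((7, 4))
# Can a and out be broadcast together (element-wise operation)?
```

No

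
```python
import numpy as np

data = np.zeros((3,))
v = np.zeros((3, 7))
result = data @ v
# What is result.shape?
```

(7,)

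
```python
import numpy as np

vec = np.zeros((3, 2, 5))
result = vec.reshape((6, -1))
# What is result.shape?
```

(6, 5)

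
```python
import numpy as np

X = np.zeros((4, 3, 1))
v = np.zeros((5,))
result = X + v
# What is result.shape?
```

(4, 3, 5)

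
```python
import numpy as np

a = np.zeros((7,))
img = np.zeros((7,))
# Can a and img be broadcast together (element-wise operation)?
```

Yes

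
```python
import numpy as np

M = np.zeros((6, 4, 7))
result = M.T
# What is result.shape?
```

(7, 4, 6)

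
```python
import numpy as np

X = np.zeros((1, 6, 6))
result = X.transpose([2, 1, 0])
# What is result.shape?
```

(6, 6, 1)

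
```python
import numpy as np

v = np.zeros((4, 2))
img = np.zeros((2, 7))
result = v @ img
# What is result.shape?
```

(4, 7)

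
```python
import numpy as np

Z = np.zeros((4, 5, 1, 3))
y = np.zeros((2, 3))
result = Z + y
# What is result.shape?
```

(4, 5, 2, 3)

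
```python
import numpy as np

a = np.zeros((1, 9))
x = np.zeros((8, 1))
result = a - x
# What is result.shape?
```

(8, 9)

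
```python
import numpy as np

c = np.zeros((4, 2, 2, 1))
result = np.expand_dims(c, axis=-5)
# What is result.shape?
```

(1, 4, 2, 2, 1)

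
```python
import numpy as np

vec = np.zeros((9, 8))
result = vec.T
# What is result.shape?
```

(8, 9)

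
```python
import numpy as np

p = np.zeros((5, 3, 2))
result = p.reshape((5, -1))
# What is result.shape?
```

(5, 6)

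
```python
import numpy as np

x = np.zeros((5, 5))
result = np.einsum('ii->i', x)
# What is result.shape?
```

(5,)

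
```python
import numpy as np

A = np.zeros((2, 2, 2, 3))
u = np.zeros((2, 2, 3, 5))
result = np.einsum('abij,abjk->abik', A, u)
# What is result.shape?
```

(2, 2, 2, 5)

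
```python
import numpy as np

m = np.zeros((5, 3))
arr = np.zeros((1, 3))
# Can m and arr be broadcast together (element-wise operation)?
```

Yes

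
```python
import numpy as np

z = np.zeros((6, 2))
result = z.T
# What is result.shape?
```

(2, 6)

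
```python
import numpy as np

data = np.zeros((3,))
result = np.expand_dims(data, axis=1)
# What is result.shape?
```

(3, 1)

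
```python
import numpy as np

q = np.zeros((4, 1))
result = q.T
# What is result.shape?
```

(1, 4)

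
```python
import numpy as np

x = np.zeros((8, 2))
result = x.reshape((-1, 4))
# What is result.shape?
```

(4, 4)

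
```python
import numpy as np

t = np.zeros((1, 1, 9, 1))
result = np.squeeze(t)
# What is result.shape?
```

(9,)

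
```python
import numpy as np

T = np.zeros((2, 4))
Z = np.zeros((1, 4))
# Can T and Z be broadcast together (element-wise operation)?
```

Yes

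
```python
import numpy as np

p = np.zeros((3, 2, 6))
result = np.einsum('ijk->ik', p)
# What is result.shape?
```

(3, 6)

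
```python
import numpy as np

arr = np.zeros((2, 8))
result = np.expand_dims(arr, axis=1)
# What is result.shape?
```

(2, 1, 8)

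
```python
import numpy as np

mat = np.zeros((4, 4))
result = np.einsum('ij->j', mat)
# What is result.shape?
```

(4,)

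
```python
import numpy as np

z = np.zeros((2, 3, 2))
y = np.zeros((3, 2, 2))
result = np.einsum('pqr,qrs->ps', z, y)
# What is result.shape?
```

(2, 2)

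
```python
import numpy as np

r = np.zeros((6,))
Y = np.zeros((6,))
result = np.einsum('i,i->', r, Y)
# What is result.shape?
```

()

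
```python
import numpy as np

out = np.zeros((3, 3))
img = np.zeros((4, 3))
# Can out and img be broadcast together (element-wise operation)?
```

No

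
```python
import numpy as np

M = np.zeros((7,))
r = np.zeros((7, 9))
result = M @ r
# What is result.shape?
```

(9,)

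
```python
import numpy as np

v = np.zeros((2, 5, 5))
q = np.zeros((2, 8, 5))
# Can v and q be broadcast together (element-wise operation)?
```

No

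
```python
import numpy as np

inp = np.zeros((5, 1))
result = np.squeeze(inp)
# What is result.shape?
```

(5,)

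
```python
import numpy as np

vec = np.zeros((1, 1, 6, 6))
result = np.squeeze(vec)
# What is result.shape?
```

(6, 6)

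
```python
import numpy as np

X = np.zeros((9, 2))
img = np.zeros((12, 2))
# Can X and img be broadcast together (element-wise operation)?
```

No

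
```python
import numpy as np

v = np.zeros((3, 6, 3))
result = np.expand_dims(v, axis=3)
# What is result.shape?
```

(3, 6, 3, 1)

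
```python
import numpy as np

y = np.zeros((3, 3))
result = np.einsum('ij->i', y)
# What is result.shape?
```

(3,)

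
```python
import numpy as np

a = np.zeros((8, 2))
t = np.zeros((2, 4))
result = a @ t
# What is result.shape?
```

(8, 4)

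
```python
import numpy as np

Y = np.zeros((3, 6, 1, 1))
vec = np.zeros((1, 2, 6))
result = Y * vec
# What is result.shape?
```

(3, 6, 2, 6)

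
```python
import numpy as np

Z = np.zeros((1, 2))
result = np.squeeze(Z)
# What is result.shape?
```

(2,)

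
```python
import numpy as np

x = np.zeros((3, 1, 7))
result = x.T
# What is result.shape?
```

(7, 1, 3)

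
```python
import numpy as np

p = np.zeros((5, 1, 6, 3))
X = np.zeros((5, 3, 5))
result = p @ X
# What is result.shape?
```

(5, 5, 6, 5)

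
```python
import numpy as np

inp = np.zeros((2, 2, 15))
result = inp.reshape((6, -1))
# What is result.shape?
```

(6, 10)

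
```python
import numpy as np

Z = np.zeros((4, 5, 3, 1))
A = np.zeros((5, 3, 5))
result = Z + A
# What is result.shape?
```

(4, 5, 3, 5)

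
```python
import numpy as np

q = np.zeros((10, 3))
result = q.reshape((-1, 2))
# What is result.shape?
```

(15, 2)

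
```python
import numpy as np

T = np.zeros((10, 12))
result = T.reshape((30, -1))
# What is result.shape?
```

(30, 4)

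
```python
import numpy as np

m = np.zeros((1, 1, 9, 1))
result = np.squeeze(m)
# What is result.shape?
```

(9,)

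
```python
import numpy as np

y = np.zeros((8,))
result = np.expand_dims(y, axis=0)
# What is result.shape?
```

(1, 8)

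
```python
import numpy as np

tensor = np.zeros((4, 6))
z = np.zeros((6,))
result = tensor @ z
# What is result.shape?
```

(4,)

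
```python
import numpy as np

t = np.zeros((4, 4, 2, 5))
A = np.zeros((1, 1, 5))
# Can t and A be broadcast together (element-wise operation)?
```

Yes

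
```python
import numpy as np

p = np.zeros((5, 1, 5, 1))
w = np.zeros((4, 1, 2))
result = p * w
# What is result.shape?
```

(5, 4, 5, 2)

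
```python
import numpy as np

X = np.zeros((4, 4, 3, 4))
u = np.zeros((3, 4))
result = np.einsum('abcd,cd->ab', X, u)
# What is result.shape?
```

(4, 4)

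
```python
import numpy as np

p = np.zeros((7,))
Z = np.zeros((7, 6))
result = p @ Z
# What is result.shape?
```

(6,)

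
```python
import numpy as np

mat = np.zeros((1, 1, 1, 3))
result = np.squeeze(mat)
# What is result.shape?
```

(3,)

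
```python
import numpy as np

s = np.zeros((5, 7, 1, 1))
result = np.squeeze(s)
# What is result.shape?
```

(5, 7)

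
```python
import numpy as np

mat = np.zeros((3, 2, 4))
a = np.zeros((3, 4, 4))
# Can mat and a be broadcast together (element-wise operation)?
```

No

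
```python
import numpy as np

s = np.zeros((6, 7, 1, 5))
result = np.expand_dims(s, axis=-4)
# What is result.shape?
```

(6, 1, 7, 1, 5)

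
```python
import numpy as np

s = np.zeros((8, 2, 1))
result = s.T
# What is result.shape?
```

(1, 2, 8)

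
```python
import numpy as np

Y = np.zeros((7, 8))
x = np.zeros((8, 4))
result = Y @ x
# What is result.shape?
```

(7, 4)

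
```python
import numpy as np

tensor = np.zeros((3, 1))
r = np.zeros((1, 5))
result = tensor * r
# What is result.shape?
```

(3, 5)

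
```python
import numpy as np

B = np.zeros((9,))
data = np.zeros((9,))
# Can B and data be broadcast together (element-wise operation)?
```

Yes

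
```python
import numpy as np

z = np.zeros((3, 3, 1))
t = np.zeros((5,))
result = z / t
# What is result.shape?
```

(3, 3, 5)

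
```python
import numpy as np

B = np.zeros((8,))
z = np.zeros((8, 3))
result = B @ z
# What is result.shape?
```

(3,)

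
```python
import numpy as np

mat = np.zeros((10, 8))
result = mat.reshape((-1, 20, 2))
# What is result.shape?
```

(2, 20, 2)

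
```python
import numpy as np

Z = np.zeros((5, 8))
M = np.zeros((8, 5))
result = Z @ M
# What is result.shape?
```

(5, 5)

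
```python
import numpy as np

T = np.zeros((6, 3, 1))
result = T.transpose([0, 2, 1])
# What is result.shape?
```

(6, 1, 3)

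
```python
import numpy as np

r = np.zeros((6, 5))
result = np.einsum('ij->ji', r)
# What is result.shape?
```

(5, 6)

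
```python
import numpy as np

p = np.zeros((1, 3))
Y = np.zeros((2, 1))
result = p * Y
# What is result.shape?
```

(2, 3)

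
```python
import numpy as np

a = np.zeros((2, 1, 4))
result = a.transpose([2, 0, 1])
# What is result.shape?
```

(4, 2, 1)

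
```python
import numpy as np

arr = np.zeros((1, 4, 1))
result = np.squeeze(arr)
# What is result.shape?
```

(4,)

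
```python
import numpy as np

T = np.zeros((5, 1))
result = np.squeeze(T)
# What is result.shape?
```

(5,)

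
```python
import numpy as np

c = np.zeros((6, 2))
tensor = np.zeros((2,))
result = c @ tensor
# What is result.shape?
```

(6,)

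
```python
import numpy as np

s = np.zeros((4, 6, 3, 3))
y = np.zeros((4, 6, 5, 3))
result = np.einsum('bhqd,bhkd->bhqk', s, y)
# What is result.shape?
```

(4, 6, 3, 5)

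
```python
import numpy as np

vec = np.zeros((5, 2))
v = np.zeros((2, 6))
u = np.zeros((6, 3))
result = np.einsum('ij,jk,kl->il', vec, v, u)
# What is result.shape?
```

(5, 3)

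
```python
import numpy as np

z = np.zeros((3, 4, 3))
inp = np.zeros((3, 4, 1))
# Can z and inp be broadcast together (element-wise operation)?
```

Yes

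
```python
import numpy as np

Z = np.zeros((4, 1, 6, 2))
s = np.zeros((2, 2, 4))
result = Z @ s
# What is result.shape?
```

(4, 2, 6, 4)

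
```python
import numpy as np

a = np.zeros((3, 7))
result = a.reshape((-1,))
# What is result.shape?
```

(21,)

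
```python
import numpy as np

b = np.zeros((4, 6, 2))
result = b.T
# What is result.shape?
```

(2, 6, 4)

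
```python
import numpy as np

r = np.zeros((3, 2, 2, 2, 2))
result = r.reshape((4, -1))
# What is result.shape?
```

(4, 12)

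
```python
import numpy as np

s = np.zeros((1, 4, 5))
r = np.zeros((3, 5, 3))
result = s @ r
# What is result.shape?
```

(3, 4, 3)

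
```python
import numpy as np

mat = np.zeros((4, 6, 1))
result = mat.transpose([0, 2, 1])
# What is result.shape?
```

(4, 1, 6)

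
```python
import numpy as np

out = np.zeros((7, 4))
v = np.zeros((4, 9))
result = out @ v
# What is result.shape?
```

(7, 9)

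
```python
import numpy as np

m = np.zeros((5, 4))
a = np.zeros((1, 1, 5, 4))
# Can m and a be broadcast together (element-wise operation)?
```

Yes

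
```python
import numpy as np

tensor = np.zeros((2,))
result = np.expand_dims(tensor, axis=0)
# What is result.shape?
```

(1, 2)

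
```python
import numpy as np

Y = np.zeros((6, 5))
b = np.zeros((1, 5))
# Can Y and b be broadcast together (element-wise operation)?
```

Yes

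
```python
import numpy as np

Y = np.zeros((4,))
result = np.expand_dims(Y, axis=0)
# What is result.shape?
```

(1, 4)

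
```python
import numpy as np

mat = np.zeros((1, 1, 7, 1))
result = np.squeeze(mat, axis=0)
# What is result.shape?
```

(1, 7, 1)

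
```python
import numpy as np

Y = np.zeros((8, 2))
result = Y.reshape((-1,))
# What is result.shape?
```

(16,)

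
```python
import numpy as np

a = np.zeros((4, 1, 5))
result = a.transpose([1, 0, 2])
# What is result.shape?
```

(1, 4, 5)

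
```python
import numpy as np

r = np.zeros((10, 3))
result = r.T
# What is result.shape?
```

(3, 10)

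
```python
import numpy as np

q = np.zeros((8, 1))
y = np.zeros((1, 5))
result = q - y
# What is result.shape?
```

(8, 5)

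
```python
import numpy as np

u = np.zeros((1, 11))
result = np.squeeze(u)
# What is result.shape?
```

(11,)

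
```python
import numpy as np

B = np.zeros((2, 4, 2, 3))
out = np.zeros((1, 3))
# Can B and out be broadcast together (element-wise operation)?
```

Yes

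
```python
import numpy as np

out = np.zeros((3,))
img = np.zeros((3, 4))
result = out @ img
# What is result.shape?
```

(4,)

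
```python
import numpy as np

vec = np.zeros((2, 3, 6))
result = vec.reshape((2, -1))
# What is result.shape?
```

(2, 18)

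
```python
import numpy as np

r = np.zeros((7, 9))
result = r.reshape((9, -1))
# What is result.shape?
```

(9, 7)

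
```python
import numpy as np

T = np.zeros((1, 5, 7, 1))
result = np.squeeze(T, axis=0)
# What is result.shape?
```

(5, 7, 1)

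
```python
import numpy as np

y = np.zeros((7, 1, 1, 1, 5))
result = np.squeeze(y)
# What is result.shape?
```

(7, 5)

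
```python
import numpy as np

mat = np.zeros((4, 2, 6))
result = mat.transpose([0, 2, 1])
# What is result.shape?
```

(4, 6, 2)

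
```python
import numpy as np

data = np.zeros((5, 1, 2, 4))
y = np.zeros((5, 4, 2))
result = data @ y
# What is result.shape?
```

(5, 5, 2, 2)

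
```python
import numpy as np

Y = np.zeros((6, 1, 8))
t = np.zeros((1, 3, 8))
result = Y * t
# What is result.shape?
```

(6, 3, 8)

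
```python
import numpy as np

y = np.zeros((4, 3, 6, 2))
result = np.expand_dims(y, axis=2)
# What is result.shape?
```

(4, 3, 1, 6, 2)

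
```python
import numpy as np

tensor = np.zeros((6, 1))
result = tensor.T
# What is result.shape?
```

(1, 6)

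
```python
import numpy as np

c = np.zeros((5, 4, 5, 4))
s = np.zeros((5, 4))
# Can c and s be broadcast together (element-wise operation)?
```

Yes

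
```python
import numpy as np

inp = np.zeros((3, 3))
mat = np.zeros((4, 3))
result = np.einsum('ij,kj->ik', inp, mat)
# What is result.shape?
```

(3, 4)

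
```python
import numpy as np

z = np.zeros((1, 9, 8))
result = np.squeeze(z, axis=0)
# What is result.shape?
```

(9, 8)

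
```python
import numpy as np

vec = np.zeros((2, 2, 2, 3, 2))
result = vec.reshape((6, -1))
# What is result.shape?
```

(6, 8)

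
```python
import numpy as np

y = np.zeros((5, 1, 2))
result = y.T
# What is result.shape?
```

(2, 1, 5)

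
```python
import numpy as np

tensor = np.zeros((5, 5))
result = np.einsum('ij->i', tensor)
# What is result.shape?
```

(5,)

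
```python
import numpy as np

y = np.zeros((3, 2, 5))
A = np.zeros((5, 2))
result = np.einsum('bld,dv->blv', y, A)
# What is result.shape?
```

(3, 2, 2)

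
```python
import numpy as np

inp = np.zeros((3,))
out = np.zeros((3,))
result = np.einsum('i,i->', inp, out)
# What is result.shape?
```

()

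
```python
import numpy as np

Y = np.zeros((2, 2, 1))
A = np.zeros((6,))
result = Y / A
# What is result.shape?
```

(2, 2, 6)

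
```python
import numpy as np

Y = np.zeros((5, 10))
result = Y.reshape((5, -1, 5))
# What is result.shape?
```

(5, 2, 5)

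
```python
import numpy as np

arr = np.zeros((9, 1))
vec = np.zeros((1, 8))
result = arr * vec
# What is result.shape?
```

(9, 8)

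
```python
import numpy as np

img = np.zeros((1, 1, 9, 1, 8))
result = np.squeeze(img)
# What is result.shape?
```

(9, 8)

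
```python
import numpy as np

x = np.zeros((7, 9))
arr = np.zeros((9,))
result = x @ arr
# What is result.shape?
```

(7,)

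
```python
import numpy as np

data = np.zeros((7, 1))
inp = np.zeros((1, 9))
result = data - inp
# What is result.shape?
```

(7, 9)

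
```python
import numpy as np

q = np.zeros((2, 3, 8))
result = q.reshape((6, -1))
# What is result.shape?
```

(6, 8)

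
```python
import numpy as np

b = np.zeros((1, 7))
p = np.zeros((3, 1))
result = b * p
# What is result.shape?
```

(3, 7)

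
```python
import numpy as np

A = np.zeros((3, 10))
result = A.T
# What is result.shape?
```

(10, 3)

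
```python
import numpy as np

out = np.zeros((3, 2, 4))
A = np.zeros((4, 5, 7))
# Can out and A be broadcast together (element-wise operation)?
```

No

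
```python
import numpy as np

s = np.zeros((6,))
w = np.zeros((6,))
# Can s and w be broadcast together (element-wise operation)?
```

Yes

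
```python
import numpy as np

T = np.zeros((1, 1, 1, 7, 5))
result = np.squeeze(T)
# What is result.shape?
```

(7, 5)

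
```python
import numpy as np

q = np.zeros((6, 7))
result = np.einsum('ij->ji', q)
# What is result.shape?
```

(7, 6)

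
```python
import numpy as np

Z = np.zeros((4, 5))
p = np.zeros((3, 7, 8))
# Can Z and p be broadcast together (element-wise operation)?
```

No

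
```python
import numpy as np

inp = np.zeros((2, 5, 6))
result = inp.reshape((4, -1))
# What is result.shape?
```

(4, 15)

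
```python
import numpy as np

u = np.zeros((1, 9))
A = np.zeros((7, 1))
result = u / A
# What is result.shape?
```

(7, 9)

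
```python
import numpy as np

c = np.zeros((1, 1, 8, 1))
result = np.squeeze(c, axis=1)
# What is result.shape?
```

(1, 8, 1)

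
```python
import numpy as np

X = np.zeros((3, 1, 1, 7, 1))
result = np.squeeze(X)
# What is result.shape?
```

(3, 7)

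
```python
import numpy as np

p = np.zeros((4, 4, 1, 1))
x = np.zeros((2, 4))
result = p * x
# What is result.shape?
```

(4, 4, 2, 4)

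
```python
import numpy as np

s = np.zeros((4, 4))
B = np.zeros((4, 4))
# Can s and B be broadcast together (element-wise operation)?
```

Yes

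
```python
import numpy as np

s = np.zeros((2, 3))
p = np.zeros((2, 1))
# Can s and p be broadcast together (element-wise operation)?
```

Yes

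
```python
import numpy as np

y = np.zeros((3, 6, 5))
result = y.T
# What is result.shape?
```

(5, 6, 3)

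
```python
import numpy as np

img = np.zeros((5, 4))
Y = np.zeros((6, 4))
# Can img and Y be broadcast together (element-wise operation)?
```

No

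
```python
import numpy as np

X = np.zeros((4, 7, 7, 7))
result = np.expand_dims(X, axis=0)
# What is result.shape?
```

(1, 4, 7, 7, 7)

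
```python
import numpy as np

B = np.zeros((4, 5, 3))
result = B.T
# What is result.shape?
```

(3, 5, 4)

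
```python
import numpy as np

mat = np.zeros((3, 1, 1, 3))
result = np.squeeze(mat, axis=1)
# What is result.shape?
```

(3, 1, 3)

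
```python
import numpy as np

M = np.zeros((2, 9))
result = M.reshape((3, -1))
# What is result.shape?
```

(3, 6)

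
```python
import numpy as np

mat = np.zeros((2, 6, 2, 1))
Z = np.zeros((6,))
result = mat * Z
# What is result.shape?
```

(2, 6, 2, 6)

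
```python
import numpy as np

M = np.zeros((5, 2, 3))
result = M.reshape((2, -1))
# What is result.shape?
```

(2, 15)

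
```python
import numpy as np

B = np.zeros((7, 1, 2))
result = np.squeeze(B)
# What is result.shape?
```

(7, 2)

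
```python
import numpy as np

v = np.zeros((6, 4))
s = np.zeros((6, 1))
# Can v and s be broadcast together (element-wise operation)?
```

Yes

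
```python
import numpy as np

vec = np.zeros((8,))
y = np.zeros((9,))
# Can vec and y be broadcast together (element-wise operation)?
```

No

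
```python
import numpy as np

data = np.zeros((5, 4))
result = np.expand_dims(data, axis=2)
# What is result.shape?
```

(5, 4, 1)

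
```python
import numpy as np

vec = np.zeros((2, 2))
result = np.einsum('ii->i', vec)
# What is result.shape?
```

(2,)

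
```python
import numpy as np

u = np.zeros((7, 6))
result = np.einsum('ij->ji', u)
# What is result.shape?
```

(6, 7)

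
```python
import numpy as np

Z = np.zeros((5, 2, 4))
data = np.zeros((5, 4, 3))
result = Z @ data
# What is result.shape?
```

(5, 2, 3)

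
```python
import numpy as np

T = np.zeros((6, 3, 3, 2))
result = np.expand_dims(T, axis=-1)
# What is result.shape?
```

(6, 3, 3, 2, 1)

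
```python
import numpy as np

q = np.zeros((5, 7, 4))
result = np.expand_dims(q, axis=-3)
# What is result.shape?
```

(5, 1, 7, 4)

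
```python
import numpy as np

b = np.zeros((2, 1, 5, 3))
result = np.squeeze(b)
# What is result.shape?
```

(2, 5, 3)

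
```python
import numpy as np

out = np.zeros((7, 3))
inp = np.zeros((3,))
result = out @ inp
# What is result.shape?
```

(7,)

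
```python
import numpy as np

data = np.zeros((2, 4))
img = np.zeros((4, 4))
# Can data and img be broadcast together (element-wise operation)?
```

No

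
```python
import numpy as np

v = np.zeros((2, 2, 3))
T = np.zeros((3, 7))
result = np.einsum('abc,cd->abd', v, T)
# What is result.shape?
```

(2, 2, 7)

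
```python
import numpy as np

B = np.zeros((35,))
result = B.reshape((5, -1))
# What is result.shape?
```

(5, 7)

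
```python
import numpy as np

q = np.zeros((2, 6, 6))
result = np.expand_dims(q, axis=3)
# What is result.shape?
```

(2, 6, 6, 1)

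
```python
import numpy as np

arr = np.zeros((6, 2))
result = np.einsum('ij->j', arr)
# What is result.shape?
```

(2,)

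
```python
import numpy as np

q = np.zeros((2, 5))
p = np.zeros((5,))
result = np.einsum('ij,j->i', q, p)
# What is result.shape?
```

(2,)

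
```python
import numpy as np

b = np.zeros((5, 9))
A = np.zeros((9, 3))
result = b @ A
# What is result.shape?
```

(5, 3)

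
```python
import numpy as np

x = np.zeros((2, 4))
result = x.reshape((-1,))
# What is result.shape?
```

(8,)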